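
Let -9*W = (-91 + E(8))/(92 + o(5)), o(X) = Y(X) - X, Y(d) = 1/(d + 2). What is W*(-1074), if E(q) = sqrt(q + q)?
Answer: -36337/305 ≈ -119.14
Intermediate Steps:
Y(d) = 1/(2 + d)
E(q) = sqrt(2)*sqrt(q) (E(q) = sqrt(2*q) = sqrt(2)*sqrt(q))
o(X) = 1/(2 + X) - X
W = 203/1830 (W = -(-91 + sqrt(2)*sqrt(8))/(9*(92 + (1 - 1*5*(2 + 5))/(2 + 5))) = -(-91 + sqrt(2)*(2*sqrt(2)))/(9*(92 + (1 - 1*5*7)/7)) = -(-91 + 4)/(9*(92 + (1 - 35)/7)) = -(-29)/(3*(92 + (1/7)*(-34))) = -(-29)/(3*(92 - 34/7)) = -(-29)/(3*610/7) = -(-29)*7/(3*610) = -1/9*(-609/610) = 203/1830 ≈ 0.11093)
W*(-1074) = (203/1830)*(-1074) = -36337/305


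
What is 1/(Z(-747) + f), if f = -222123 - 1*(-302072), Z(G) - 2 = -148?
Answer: 1/79803 ≈ 1.2531e-5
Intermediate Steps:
Z(G) = -146 (Z(G) = 2 - 148 = -146)
f = 79949 (f = -222123 + 302072 = 79949)
1/(Z(-747) + f) = 1/(-146 + 79949) = 1/79803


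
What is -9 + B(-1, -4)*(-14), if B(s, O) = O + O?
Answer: 103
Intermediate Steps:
B(s, O) = 2*O
-9 + B(-1, -4)*(-14) = -9 + (2*(-4))*(-14) = -9 - 8*(-14) = -9 + 112 = 103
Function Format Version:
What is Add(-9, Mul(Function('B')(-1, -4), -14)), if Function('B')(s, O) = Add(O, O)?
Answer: 103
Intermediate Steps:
Function('B')(s, O) = Mul(2, O)
Add(-9, Mul(Function('B')(-1, -4), -14)) = Add(-9, Mul(Mul(2, -4), -14)) = Add(-9, Mul(-8, -14)) = Add(-9, 112) = 103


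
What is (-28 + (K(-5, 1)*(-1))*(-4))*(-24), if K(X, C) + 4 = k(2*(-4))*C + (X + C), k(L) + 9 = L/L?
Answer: 2208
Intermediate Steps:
k(L) = -8 (k(L) = -9 + L/L = -9 + 1 = -8)
K(X, C) = -4 + X - 7*C (K(X, C) = -4 + (-8*C + (X + C)) = -4 + (-8*C + (C + X)) = -4 + (X - 7*C) = -4 + X - 7*C)
(-28 + (K(-5, 1)*(-1))*(-4))*(-24) = (-28 + ((-4 - 5 - 7*1)*(-1))*(-4))*(-24) = (-28 + ((-4 - 5 - 7)*(-1))*(-4))*(-24) = (-28 - 16*(-1)*(-4))*(-24) = (-28 + 16*(-4))*(-24) = (-28 - 64)*(-24) = -92*(-24) = 2208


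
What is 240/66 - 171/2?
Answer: -1801/22 ≈ -81.864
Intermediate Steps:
240/66 - 171/2 = 240*(1/66) - 171*½ = 40/11 - 171/2 = -1801/22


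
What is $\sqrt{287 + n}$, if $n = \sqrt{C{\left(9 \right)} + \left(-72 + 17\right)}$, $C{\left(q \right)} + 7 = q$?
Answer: $\sqrt{287 + i \sqrt{53}} \approx 16.942 + 0.2148 i$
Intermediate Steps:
$C{\left(q \right)} = -7 + q$
$n = i \sqrt{53}$ ($n = \sqrt{\left(-7 + 9\right) + \left(-72 + 17\right)} = \sqrt{2 - 55} = \sqrt{-53} = i \sqrt{53} \approx 7.2801 i$)
$\sqrt{287 + n} = \sqrt{287 + i \sqrt{53}}$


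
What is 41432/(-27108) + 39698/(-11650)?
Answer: -194852023/39476025 ≈ -4.9360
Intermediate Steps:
41432/(-27108) + 39698/(-11650) = 41432*(-1/27108) + 39698*(-1/11650) = -10358/6777 - 19849/5825 = -194852023/39476025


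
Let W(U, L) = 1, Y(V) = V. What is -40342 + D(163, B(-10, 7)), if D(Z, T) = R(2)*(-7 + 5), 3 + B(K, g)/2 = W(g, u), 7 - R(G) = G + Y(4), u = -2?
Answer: -40344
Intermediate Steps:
R(G) = 3 - G (R(G) = 7 - (G + 4) = 7 - (4 + G) = 7 + (-4 - G) = 3 - G)
B(K, g) = -4 (B(K, g) = -6 + 2*1 = -6 + 2 = -4)
D(Z, T) = -2 (D(Z, T) = (3 - 1*2)*(-7 + 5) = (3 - 2)*(-2) = 1*(-2) = -2)
-40342 + D(163, B(-10, 7)) = -40342 - 2 = -40344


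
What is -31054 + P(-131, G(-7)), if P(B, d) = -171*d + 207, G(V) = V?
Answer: -29650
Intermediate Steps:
P(B, d) = 207 - 171*d
-31054 + P(-131, G(-7)) = -31054 + (207 - 171*(-7)) = -31054 + (207 + 1197) = -31054 + 1404 = -29650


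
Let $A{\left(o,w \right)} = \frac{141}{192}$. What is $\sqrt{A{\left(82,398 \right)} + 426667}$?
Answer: $\frac{\sqrt{27306735}}{8} \approx 653.2$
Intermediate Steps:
$A{\left(o,w \right)} = \frac{47}{64}$ ($A{\left(o,w \right)} = 141 \cdot \frac{1}{192} = \frac{47}{64}$)
$\sqrt{A{\left(82,398 \right)} + 426667} = \sqrt{\frac{47}{64} + 426667} = \sqrt{\frac{27306735}{64}} = \frac{\sqrt{27306735}}{8}$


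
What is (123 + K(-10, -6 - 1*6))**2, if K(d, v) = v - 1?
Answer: 12100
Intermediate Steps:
K(d, v) = -1 + v
(123 + K(-10, -6 - 1*6))**2 = (123 + (-1 + (-6 - 1*6)))**2 = (123 + (-1 + (-6 - 6)))**2 = (123 + (-1 - 12))**2 = (123 - 13)**2 = 110**2 = 12100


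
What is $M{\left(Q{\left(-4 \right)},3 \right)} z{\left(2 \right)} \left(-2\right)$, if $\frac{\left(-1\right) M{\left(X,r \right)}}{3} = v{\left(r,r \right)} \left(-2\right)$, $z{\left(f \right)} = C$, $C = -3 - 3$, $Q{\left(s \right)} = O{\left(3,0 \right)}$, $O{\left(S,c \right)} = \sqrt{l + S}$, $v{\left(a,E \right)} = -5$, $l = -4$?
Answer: $-360$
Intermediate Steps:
$O{\left(S,c \right)} = \sqrt{-4 + S}$
$Q{\left(s \right)} = i$ ($Q{\left(s \right)} = \sqrt{-4 + 3} = \sqrt{-1} = i$)
$C = -6$ ($C = -3 - 3 = -6$)
$z{\left(f \right)} = -6$
$M{\left(X,r \right)} = -30$ ($M{\left(X,r \right)} = - 3 \left(\left(-5\right) \left(-2\right)\right) = \left(-3\right) 10 = -30$)
$M{\left(Q{\left(-4 \right)},3 \right)} z{\left(2 \right)} \left(-2\right) = \left(-30\right) \left(-6\right) \left(-2\right) = 180 \left(-2\right) = -360$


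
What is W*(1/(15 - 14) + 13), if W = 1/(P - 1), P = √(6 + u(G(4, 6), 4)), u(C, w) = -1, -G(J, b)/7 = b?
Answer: 7/2 + 7*√5/2 ≈ 11.326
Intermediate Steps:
G(J, b) = -7*b
P = √5 (P = √(6 - 1) = √5 ≈ 2.2361)
W = 1/(-1 + √5) (W = 1/(√5 - 1) = 1/(-1 + √5) ≈ 0.80902)
W*(1/(15 - 14) + 13) = (¼ + √5/4)*(1/(15 - 14) + 13) = (¼ + √5/4)*(1/1 + 13) = (¼ + √5/4)*(1 + 13) = (¼ + √5/4)*14 = 7/2 + 7*√5/2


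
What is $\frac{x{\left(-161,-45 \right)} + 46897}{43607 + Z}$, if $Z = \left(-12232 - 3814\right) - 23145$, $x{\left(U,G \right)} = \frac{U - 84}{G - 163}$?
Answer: $\frac{3251607}{306176} \approx 10.62$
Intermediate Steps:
$x{\left(U,G \right)} = \frac{-84 + U}{-163 + G}$
$Z = -39191$ ($Z = \left(-12232 - 3814\right) - 23145 = -16046 - 23145 = -39191$)
$\frac{x{\left(-161,-45 \right)} + 46897}{43607 + Z} = \frac{\frac{-84 - 161}{-163 - 45} + 46897}{43607 - 39191} = \frac{\frac{1}{-208} \left(-245\right) + 46897}{4416} = \left(\left(- \frac{1}{208}\right) \left(-245\right) + 46897\right) \frac{1}{4416} = \left(\frac{245}{208} + 46897\right) \frac{1}{4416} = \frac{9754821}{208} \cdot \frac{1}{4416} = \frac{3251607}{306176}$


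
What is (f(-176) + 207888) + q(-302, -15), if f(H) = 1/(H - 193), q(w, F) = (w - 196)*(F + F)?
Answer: 82223531/369 ≈ 2.2283e+5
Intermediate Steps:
q(w, F) = 2*F*(-196 + w) (q(w, F) = (-196 + w)*(2*F) = 2*F*(-196 + w))
f(H) = 1/(-193 + H)
(f(-176) + 207888) + q(-302, -15) = (1/(-193 - 176) + 207888) + 2*(-15)*(-196 - 302) = (1/(-369) + 207888) + 2*(-15)*(-498) = (-1/369 + 207888) + 14940 = 76710671/369 + 14940 = 82223531/369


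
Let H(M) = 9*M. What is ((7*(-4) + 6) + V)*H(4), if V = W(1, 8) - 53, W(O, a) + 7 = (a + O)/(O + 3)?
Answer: -2871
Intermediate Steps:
W(O, a) = -7 + (O + a)/(3 + O) (W(O, a) = -7 + (a + O)/(O + 3) = -7 + (O + a)/(3 + O))
V = -231/4 (V = (-21 + 8 - 6*1)/(3 + 1) - 53 = (-21 + 8 - 6)/4 - 53 = (¼)*(-19) - 53 = -19/4 - 53 = -231/4 ≈ -57.750)
((7*(-4) + 6) + V)*H(4) = ((7*(-4) + 6) - 231/4)*(9*4) = ((-28 + 6) - 231/4)*36 = (-22 - 231/4)*36 = -319/4*36 = -2871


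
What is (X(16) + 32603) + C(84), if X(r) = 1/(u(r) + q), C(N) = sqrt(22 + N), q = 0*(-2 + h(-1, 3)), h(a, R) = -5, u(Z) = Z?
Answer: 521649/16 + sqrt(106) ≈ 32613.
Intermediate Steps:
q = 0 (q = 0*(-2 - 5) = 0*(-7) = 0)
X(r) = 1/r (X(r) = 1/(r + 0) = 1/r)
(X(16) + 32603) + C(84) = (1/16 + 32603) + sqrt(22 + 84) = (1/16 + 32603) + sqrt(106) = 521649/16 + sqrt(106)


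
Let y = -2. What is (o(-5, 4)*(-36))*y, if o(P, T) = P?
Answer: -360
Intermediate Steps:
(o(-5, 4)*(-36))*y = -5*(-36)*(-2) = 180*(-2) = -360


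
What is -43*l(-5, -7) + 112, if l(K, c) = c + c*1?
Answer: 714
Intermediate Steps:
l(K, c) = 2*c (l(K, c) = c + c = 2*c)
-43*l(-5, -7) + 112 = -86*(-7) + 112 = -43*(-14) + 112 = 602 + 112 = 714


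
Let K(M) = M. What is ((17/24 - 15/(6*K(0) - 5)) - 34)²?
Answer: 528529/576 ≈ 917.58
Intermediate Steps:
((17/24 - 15/(6*K(0) - 5)) - 34)² = ((17/24 - 15/(6*0 - 5)) - 34)² = ((17*(1/24) - 15/(0 - 5)) - 34)² = ((17/24 - 15/(-5)) - 34)² = ((17/24 - 15*(-⅕)) - 34)² = ((17/24 + 3) - 34)² = (89/24 - 34)² = (-727/24)² = 528529/576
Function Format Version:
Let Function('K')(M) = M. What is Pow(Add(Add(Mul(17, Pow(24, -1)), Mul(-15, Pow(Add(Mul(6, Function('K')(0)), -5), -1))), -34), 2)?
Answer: Rational(528529, 576) ≈ 917.58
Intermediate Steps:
Pow(Add(Add(Mul(17, Pow(24, -1)), Mul(-15, Pow(Add(Mul(6, Function('K')(0)), -5), -1))), -34), 2) = Pow(Add(Add(Mul(17, Pow(24, -1)), Mul(-15, Pow(Add(Mul(6, 0), -5), -1))), -34), 2) = Pow(Add(Add(Mul(17, Rational(1, 24)), Mul(-15, Pow(Add(0, -5), -1))), -34), 2) = Pow(Add(Add(Rational(17, 24), Mul(-15, Pow(-5, -1))), -34), 2) = Pow(Add(Add(Rational(17, 24), Mul(-15, Rational(-1, 5))), -34), 2) = Pow(Add(Add(Rational(17, 24), 3), -34), 2) = Pow(Add(Rational(89, 24), -34), 2) = Pow(Rational(-727, 24), 2) = Rational(528529, 576)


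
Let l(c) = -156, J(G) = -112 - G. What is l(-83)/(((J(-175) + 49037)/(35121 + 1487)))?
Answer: -1427712/12275 ≈ -116.31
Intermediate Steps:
l(-83)/(((J(-175) + 49037)/(35121 + 1487))) = -156*(35121 + 1487)/((-112 - 1*(-175)) + 49037) = -156*36608/((-112 + 175) + 49037) = -156*36608/(63 + 49037) = -156/(49100*(1/36608)) = -156/12275/9152 = -156*9152/12275 = -1427712/12275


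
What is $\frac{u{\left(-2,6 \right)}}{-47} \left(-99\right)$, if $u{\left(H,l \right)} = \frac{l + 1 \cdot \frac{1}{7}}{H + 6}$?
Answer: $\frac{4257}{1316} \approx 3.2348$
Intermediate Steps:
$u{\left(H,l \right)} = \frac{\frac{1}{7} + l}{6 + H}$ ($u{\left(H,l \right)} = \frac{l + 1 \cdot \frac{1}{7}}{6 + H} = \frac{l + \frac{1}{7}}{6 + H} = \frac{\frac{1}{7} + l}{6 + H}$)
$\frac{u{\left(-2,6 \right)}}{-47} \left(-99\right) = \frac{\frac{1}{6 - 2} \left(\frac{1}{7} + 6\right)}{-47} \left(-99\right) = \frac{1}{4} \cdot \frac{43}{7} \left(- \frac{1}{47}\right) \left(-99\right) = \frac{43}{28} \left(- \frac{1}{47}\right) \left(-99\right) = \left(- \frac{43}{1316}\right) \left(-99\right) = \frac{4257}{1316}$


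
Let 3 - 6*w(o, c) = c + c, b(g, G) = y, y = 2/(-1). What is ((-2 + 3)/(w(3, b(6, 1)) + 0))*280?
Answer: 240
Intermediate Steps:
y = -2 (y = 2*(-1) = -2)
b(g, G) = -2
w(o, c) = 1/2 - c/3 (w(o, c) = 1/2 - (c + c)/6 = 1/2 - c/3)
((-2 + 3)/(w(3, b(6, 1)) + 0))*280 = ((-2 + 3)/((1/2 - 1/3*(-2)) + 0))*280 = (1/((1/2 + 2/3) + 0))*280 = (1/(7/6 + 0))*280 = (1/(7/6))*280 = (1*(6/7))*280 = (6/7)*280 = 240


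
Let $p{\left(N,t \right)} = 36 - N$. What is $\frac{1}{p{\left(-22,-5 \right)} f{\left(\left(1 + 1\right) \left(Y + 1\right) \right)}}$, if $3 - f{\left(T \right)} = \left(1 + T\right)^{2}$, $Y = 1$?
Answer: $- \frac{1}{1276} \approx -0.0007837$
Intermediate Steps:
$f{\left(T \right)} = 3 - \left(1 + T\right)^{2}$
$\frac{1}{p{\left(-22,-5 \right)} f{\left(\left(1 + 1\right) \left(Y + 1\right) \right)}} = \frac{1}{\left(36 - -22\right) \left(3 - \left(1 + \left(1 + 1\right) \left(1 + 1\right)\right)^{2}\right)} = \frac{1}{\left(36 + 22\right) \left(3 - \left(1 + 2 \cdot 2\right)^{2}\right)} = \frac{1}{58 \left(3 - \left(1 + 4\right)^{2}\right)} = \frac{1}{58 \left(3 - 5^{2}\right)} = \frac{1}{58 \left(3 - 25\right)} = \frac{1}{58 \left(-22\right)} = \frac{1}{-1276} = - \frac{1}{1276}$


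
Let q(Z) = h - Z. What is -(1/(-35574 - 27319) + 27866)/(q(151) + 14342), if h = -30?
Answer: -1752576337/890627773 ≈ -1.9678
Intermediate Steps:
q(Z) = -30 - Z
-(1/(-35574 - 27319) + 27866)/(q(151) + 14342) = -(1/(-35574 - 27319) + 27866)/((-30 - 1*151) + 14342) = -(1/(-62893) + 27866)/((-30 - 151) + 14342) = -(-1/62893 + 27866)/(-181 + 14342) = -1752576337/(62893*14161) = -1*1752576337/890627773 = -1752576337/890627773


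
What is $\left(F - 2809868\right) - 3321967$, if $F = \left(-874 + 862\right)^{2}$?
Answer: $-6131691$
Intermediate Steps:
$F = 144$ ($F = \left(-12\right)^{2} = 144$)
$\left(F - 2809868\right) - 3321967 = \left(144 - 2809868\right) - 3321967 = -2809724 - 3321967 = -6131691$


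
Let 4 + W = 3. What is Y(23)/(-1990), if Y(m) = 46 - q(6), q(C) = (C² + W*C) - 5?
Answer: -21/1990 ≈ -0.010553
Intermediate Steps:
W = -1 (W = -4 + 3 = -1)
q(C) = -5 + C² - C (q(C) = (C² - C) - 5 = -5 + C² - C)
Y(m) = 21 (Y(m) = 46 - (-5 + 6² - 1*6) = 46 - (-5 + 36 - 6) = 46 - 1*25 = 46 - 25 = 21)
Y(23)/(-1990) = 21/(-1990) = 21*(-1/1990) = -21/1990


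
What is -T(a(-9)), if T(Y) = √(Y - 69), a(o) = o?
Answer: -I*√78 ≈ -8.8318*I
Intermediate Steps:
T(Y) = √(-69 + Y)
-T(a(-9)) = -√(-69 - 9) = -√(-78) = -I*√78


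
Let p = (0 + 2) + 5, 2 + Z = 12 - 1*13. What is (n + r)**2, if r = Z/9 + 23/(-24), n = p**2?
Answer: 1311025/576 ≈ 2276.1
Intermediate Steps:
Z = -3 (Z = -2 + (12 - 1*13) = -2 + (12 - 13) = -2 - 1 = -3)
p = 7 (p = 2 + 5 = 7)
n = 49 (n = 7**2 = 49)
r = -31/24 (r = -3/9 + 23/(-24) = -3*1/9 + 23*(-1/24) = -1/3 - 23/24 = -31/24 ≈ -1.2917)
(n + r)**2 = (49 - 31/24)**2 = (1145/24)**2 = 1311025/576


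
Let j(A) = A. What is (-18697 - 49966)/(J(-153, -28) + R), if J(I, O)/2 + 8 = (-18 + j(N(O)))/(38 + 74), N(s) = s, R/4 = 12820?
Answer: -1922564/1435369 ≈ -1.3394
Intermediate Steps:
R = 51280 (R = 4*12820 = 51280)
J(I, O) = -457/28 + O/56 (J(I, O) = -16 + 2*((-18 + O)/(38 + 74)) = -16 + 2*((-18 + O)/112) = -16 + 2*((-18 + O)*(1/112)) = -16 + 2*(-9/56 + O/112) = -16 + (-9/28 + O/56) = -457/28 + O/56)
(-18697 - 49966)/(J(-153, -28) + R) = (-18697 - 49966)/((-457/28 + (1/56)*(-28)) + 51280) = -68663/((-457/28 - ½) + 51280) = -68663/(-471/28 + 51280) = -68663/1435369/28 = -68663*28/1435369 = -1922564/1435369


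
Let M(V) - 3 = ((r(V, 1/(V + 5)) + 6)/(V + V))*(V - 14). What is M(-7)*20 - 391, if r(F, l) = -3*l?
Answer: -106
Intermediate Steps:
M(V) = 3 + (-14 + V)*(6 - 3/(5 + V))/(2*V) (M(V) = 3 + ((-3/(V + 5) + 6)/(V + V))*(V - 14) = 3 + ((-3/(5 + V) + 6)/((2*V)))*(-14 + V) = 3 + ((6 - 3/(5 + V))*(1/(2*V)))*(-14 + V) = 3 + ((6 - 3/(5 + V))/(2*V))*(-14 + V) = 3 + (-14 + V)*(6 - 3/(5 + V))/(2*V))
M(-7)*20 - 391 = ((3/2)*(-126 - 9*(-7) + 4*(-7)²)/(-7*(5 - 7)))*20 - 391 = ((3/2)*(-⅐)*(-126 + 63 + 4*49)/(-2))*20 - 391 = ((3/2)*(-⅐)*(-½)*(-126 + 63 + 196))*20 - 391 = ((3/2)*(-⅐)*(-½)*133)*20 - 391 = (57/4)*20 - 391 = 285 - 391 = -106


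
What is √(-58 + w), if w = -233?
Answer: I*√291 ≈ 17.059*I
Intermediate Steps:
√(-58 + w) = √(-58 - 233) = √(-291) = I*√291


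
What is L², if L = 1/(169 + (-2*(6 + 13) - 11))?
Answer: 1/14400 ≈ 6.9444e-5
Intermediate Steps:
L = 1/120 (L = 1/(169 + (-2*19 - 11)) = 1/(169 + (-38 - 11)) = 1/(169 - 49) = 1/120 ≈ 0.0083333)
L² = (1/120)² = 1/14400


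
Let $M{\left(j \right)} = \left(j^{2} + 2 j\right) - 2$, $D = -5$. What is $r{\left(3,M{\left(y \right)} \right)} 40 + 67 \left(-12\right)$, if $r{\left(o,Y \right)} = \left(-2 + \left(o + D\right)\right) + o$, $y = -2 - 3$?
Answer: $-844$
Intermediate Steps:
$y = -5$
$M{\left(j \right)} = -2 + j^{2} + 2 j$
$r{\left(o,Y \right)} = -7 + 2 o$ ($r{\left(o,Y \right)} = \left(-2 + \left(o - 5\right)\right) + o = \left(-2 + \left(-5 + o\right)\right) + o = \left(-7 + o\right) + o = -7 + 2 o$)
$r{\left(3,M{\left(y \right)} \right)} 40 + 67 \left(-12\right) = \left(-7 + 2 \cdot 3\right) 40 + 67 \left(-12\right) = \left(-7 + 6\right) 40 - 804 = \left(-1\right) 40 - 804 = -40 - 804 = -844$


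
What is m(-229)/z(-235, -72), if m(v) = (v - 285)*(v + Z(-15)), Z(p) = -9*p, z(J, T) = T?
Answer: -12079/18 ≈ -671.06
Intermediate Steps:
m(v) = (-285 + v)*(135 + v) (m(v) = (v - 285)*(v - 9*(-15)) = (-285 + v)*(v + 135) = (-285 + v)*(135 + v))
m(-229)/z(-235, -72) = (-38475 + (-229)² - 150*(-229))/(-72) = (-38475 + 52441 + 34350)*(-1/72) = 48316*(-1/72) = -12079/18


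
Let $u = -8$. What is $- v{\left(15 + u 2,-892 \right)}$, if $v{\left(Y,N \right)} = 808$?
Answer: $-808$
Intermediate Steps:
$- v{\left(15 + u 2,-892 \right)} = \left(-1\right) 808 = -808$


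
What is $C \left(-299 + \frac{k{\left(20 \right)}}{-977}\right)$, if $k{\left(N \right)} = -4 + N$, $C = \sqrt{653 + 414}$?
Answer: $- \frac{292139 \sqrt{1067}}{977} \approx -9767.4$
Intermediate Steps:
$C = \sqrt{1067} \approx 32.665$
$C \left(-299 + \frac{k{\left(20 \right)}}{-977}\right) = \sqrt{1067} \left(-299 + \frac{-4 + 20}{-977}\right) = \sqrt{1067} \left(-299 + 16 \left(- \frac{1}{977}\right)\right) = \sqrt{1067} \left(-299 - \frac{16}{977}\right) = \sqrt{1067} \left(- \frac{292139}{977}\right) = - \frac{292139 \sqrt{1067}}{977}$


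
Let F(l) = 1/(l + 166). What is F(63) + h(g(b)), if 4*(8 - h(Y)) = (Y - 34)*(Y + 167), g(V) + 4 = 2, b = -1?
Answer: 341898/229 ≈ 1493.0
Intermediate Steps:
g(V) = -2 (g(V) = -4 + 2 = -2)
h(Y) = 8 - (-34 + Y)*(167 + Y)/4 (h(Y) = 8 - (Y - 34)*(Y + 167)/4 = 8 - (-34 + Y)*(167 + Y)/4)
F(l) = 1/(166 + l)
F(63) + h(g(b)) = 1/(166 + 63) + (2855/2 - 133/4*(-2) - ¼*(-2)²) = 1/229 + (2855/2 + 133/2 - ¼*4) = 1/229 + (2855/2 + 133/2 - 1) = 1/229 + 1493 = 341898/229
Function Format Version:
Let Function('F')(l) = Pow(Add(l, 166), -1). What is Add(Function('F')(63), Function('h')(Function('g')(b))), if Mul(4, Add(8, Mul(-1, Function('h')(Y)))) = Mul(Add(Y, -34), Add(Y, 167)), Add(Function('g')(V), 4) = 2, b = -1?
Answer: Rational(341898, 229) ≈ 1493.0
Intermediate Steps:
Function('g')(V) = -2 (Function('g')(V) = Add(-4, 2) = -2)
Function('h')(Y) = Add(8, Mul(Rational(-1, 4), Add(-34, Y), Add(167, Y))) (Function('h')(Y) = Add(8, Mul(Rational(-1, 4), Mul(Add(Y, -34), Add(Y, 167)))) = Add(8, Mul(Rational(-1, 4), Mul(Add(-34, Y), Add(167, Y)))) = Add(8, Mul(Rational(-1, 4), Add(-34, Y), Add(167, Y))))
Function('F')(l) = Pow(Add(166, l), -1)
Add(Function('F')(63), Function('h')(Function('g')(b))) = Add(Pow(Add(166, 63), -1), Add(Rational(2855, 2), Mul(Rational(-133, 4), -2), Mul(Rational(-1, 4), Pow(-2, 2)))) = Add(Pow(229, -1), Add(Rational(2855, 2), Rational(133, 2), Mul(Rational(-1, 4), 4))) = Add(Rational(1, 229), Add(Rational(2855, 2), Rational(133, 2), -1)) = Add(Rational(1, 229), 1493) = Rational(341898, 229)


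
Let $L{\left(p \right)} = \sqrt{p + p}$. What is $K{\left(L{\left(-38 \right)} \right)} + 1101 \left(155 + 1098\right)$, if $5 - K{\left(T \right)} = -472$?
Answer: $1380030$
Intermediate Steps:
$L{\left(p \right)} = \sqrt{2} \sqrt{p}$ ($L{\left(p \right)} = \sqrt{2 p} = \sqrt{2} \sqrt{p}$)
$K{\left(T \right)} = 477$ ($K{\left(T \right)} = 5 - -472 = 5 + 472 = 477$)
$K{\left(L{\left(-38 \right)} \right)} + 1101 \left(155 + 1098\right) = 477 + 1101 \left(155 + 1098\right) = 477 + 1101 \cdot 1253 = 477 + 1379553 = 1380030$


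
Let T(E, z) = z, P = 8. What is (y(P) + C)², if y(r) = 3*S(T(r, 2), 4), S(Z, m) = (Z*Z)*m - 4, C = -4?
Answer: 1024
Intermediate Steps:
S(Z, m) = -4 + m*Z² (S(Z, m) = Z²*m - 4 = m*Z² - 4 = -4 + m*Z²)
y(r) = 36 (y(r) = 3*(-4 + 4*2²) = 3*(-4 + 4*4) = 3*(-4 + 16) = 3*12 = 36)
(y(P) + C)² = (36 - 4)² = 32² = 1024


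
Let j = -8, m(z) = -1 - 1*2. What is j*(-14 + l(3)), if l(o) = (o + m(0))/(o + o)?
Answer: 112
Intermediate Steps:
m(z) = -3 (m(z) = -1 - 2 = -3)
l(o) = (-3 + o)/(2*o) (l(o) = (o - 3)/(o + o) = (-3 + o)/((2*o)) = (-3 + o)*(1/(2*o)) = (-3 + o)/(2*o))
j*(-14 + l(3)) = -8*(-14 + (½)*(-3 + 3)/3) = -8*(-14 + (½)*(⅓)*0) = -8*(-14 + 0) = -8*(-14) = 112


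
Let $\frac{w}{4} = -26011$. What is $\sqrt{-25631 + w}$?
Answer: $5 i \sqrt{5187} \approx 360.1 i$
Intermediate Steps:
$w = -104044$ ($w = 4 \left(-26011\right) = -104044$)
$\sqrt{-25631 + w} = \sqrt{-25631 - 104044} = \sqrt{-129675} = 5 i \sqrt{5187}$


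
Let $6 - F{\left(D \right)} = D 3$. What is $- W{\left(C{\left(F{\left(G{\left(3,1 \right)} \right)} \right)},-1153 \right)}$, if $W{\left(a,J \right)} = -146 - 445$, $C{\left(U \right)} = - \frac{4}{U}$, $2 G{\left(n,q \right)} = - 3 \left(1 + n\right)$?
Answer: $591$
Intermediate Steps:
$G{\left(n,q \right)} = - \frac{3}{2} - \frac{3 n}{2}$ ($G{\left(n,q \right)} = \frac{\left(-3\right) \left(1 + n\right)}{2} = \frac{-3 - 3 n}{2} = - \frac{3}{2} - \frac{3 n}{2}$)
$F{\left(D \right)} = 6 - 3 D$ ($F{\left(D \right)} = 6 - D 3 = 6 - 3 D$)
$W{\left(a,J \right)} = -591$
$- W{\left(C{\left(F{\left(G{\left(3,1 \right)} \right)} \right)},-1153 \right)} = \left(-1\right) \left(-591\right) = 591$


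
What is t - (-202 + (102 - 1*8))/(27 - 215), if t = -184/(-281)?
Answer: 1061/13207 ≈ 0.080336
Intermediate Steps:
t = 184/281 (t = -184*(-1/281) = 184/281 ≈ 0.65480)
t - (-202 + (102 - 1*8))/(27 - 215) = 184/281 - (-202 + (102 - 1*8))/(27 - 215) = 184/281 - (-202 + (102 - 8))/(-188) = 184/281 - (-202 + 94)*(-1)/188 = 184/281 - (-108)*(-1)/188 = 184/281 - 1*27/47 = 184/281 - 27/47 = 1061/13207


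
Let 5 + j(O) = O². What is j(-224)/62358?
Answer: 50171/62358 ≈ 0.80456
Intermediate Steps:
j(O) = -5 + O²
j(-224)/62358 = (-5 + (-224)²)/62358 = (-5 + 50176)*(1/62358) = 50171*(1/62358) = 50171/62358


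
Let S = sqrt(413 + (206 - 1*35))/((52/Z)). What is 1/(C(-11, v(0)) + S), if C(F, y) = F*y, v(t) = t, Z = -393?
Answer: -13*sqrt(146)/28689 ≈ -0.0054753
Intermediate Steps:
S = -393*sqrt(146)/26 (S = sqrt(413 + (206 - 1*35))/((52/(-393))) = sqrt(413 + (206 - 35))/((52*(-1/393))) = sqrt(413 + 171)/(-52/393) = sqrt(584)*(-393/52) = (2*sqrt(146))*(-393/52) = -393*sqrt(146)/26 ≈ -182.64)
1/(C(-11, v(0)) + S) = 1/(-11*0 - 393*sqrt(146)/26) = 1/(0 - 393*sqrt(146)/26) = 1/(-393*sqrt(146)/26) = -13*sqrt(146)/28689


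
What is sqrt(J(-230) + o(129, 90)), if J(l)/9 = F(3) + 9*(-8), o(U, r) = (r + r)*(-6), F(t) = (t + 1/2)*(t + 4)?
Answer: 3*I*sqrt(670)/2 ≈ 38.827*I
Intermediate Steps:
F(t) = (1/2 + t)*(4 + t) (F(t) = (t + 1/2)*(4 + t) = (1/2 + t)*(4 + t))
o(U, r) = -12*r (o(U, r) = (2*r)*(-6) = -12*r)
J(l) = -855/2 (J(l) = 9*((2 + 3**2 + (9/2)*3) + 9*(-8)) = 9*((2 + 9 + 27/2) - 72) = 9*(49/2 - 72) = 9*(-95/2) = -855/2)
sqrt(J(-230) + o(129, 90)) = sqrt(-855/2 - 12*90) = sqrt(-855/2 - 1080) = sqrt(-3015/2) = 3*I*sqrt(670)/2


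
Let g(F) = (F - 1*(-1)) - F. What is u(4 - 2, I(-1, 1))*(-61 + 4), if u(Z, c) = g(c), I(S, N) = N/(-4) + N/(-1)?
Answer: -57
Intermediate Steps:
g(F) = 1 (g(F) = (F + 1) - F = (1 + F) - F = 1)
I(S, N) = -5*N/4 (I(S, N) = N*(-¼) + N*(-1) = -N/4 - N = -5*N/4)
u(Z, c) = 1
u(4 - 2, I(-1, 1))*(-61 + 4) = 1*(-61 + 4) = 1*(-57) = -57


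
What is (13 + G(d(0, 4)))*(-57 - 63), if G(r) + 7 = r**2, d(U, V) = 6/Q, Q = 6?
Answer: -840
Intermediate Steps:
d(U, V) = 1 (d(U, V) = 6/6 = 6*(1/6) = 1)
G(r) = -7 + r**2
(13 + G(d(0, 4)))*(-57 - 63) = (13 + (-7 + 1**2))*(-57 - 63) = (13 + (-7 + 1))*(-120) = (13 - 6)*(-120) = 7*(-120) = -840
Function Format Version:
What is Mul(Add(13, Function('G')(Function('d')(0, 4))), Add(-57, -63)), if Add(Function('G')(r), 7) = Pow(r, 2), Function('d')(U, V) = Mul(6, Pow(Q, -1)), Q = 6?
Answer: -840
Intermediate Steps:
Function('d')(U, V) = 1 (Function('d')(U, V) = Mul(6, Pow(6, -1)) = Mul(6, Rational(1, 6)) = 1)
Function('G')(r) = Add(-7, Pow(r, 2))
Mul(Add(13, Function('G')(Function('d')(0, 4))), Add(-57, -63)) = Mul(Add(13, Add(-7, Pow(1, 2))), Add(-57, -63)) = Mul(Add(13, Add(-7, 1)), -120) = Mul(Add(13, -6), -120) = Mul(7, -120) = -840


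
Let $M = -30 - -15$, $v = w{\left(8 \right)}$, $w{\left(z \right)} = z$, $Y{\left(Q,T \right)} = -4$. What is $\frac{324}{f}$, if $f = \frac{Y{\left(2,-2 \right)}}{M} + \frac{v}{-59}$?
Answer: $\frac{71685}{29} \approx 2471.9$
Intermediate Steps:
$v = 8$
$M = -15$ ($M = -30 + 15 = -15$)
$f = \frac{116}{885}$ ($f = - \frac{4}{-15} + \frac{8}{-59} = \left(-4\right) \left(- \frac{1}{15}\right) + 8 \left(- \frac{1}{59}\right) = \frac{4}{15} - \frac{8}{59} = \frac{116}{885} \approx 0.13107$)
$\frac{324}{f} = \frac{324}{\frac{116}{885}} = 324 \cdot \frac{885}{116} = \frac{71685}{29}$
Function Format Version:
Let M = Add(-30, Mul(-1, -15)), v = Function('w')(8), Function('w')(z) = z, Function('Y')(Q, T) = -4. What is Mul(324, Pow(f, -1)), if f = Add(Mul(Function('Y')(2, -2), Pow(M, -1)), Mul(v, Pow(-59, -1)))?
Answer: Rational(71685, 29) ≈ 2471.9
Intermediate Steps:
v = 8
M = -15 (M = Add(-30, 15) = -15)
f = Rational(116, 885) (f = Add(Mul(-4, Pow(-15, -1)), Mul(8, Pow(-59, -1))) = Add(Mul(-4, Rational(-1, 15)), Mul(8, Rational(-1, 59))) = Add(Rational(4, 15), Rational(-8, 59)) = Rational(116, 885) ≈ 0.13107)
Mul(324, Pow(f, -1)) = Mul(324, Pow(Rational(116, 885), -1)) = Mul(324, Rational(885, 116)) = Rational(71685, 29)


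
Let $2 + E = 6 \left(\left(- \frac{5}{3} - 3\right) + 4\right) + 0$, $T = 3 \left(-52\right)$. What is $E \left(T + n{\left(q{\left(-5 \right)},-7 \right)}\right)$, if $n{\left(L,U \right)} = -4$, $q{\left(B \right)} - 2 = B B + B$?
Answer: $960$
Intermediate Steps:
$q{\left(B \right)} = 2 + B + B^{2}$ ($q{\left(B \right)} = 2 + \left(B B + B\right) = 2 + \left(B^{2} + B\right) = 2 + \left(B + B^{2}\right) = 2 + B + B^{2}$)
$T = -156$
$E = -6$ ($E = -2 + \left(6 \left(\left(- \frac{5}{3} - 3\right) + 4\right) + 0\right) = -2 + \left(6 \left(- \frac{14}{3} + 4\right) + 0\right) = -2 + \left(6 \left(- \frac{2}{3}\right) + 0\right) = -2 + \left(-4 + 0\right) = -2 - 4 = -6$)
$E \left(T + n{\left(q{\left(-5 \right)},-7 \right)}\right) = - 6 \left(-156 - 4\right) = \left(-6\right) \left(-160\right) = 960$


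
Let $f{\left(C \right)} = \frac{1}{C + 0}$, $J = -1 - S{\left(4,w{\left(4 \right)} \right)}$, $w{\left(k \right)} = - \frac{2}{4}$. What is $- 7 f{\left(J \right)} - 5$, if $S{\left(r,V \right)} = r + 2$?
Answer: $-4$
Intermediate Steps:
$w{\left(k \right)} = - \frac{1}{2}$ ($w{\left(k \right)} = \left(-2\right) \frac{1}{4} = - \frac{1}{2}$)
$S{\left(r,V \right)} = 2 + r$
$J = -7$ ($J = -1 - \left(2 + 4\right) = -1 - 6 = -7$)
$f{\left(C \right)} = \frac{1}{C}$
$- 7 f{\left(J \right)} - 5 = - \frac{7}{-7} - 5 = \left(-7\right) \left(- \frac{1}{7}\right) - 5 = 1 - 5 = -4$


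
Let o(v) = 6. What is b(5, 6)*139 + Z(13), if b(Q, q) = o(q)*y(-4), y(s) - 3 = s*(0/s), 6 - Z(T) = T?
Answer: 2495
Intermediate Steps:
Z(T) = 6 - T
y(s) = 3 (y(s) = 3 + s*(0/s) = 3 + s*0 = 3 + 0 = 3)
b(Q, q) = 18 (b(Q, q) = 6*3 = 18)
b(5, 6)*139 + Z(13) = 18*139 + (6 - 1*13) = 2502 + (6 - 13) = 2502 - 7 = 2495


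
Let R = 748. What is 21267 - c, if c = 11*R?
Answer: 13039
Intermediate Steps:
c = 8228 (c = 11*748 = 8228)
21267 - c = 21267 - 1*8228 = 21267 - 8228 = 13039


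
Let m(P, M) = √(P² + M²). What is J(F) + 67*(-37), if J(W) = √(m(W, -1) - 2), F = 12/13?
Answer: -2479 + I*√(338 - 13*√313)/13 ≈ -2479.0 + 0.79943*I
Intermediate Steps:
F = 12/13 (F = 12*(1/13) = 12/13 ≈ 0.92308)
m(P, M) = √(M² + P²)
J(W) = √(-2 + √(1 + W²)) (J(W) = √(√((-1)² + W²) - 2) = √(√(1 + W²) - 2) = √(-2 + √(1 + W²)))
J(F) + 67*(-37) = √(-2 + √(1 + (12/13)²)) + 67*(-37) = √(-2 + √(1 + 144/169)) - 2479 = √(-2 + √(313/169)) - 2479 = √(-2 + √313/13) - 2479 = -2479 + √(-2 + √313/13)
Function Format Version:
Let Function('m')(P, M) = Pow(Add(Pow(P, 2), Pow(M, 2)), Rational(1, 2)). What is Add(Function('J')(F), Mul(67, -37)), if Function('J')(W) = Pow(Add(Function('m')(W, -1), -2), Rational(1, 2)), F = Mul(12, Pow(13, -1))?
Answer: Add(-2479, Mul(Rational(1, 13), I, Pow(Add(338, Mul(-13, Pow(313, Rational(1, 2)))), Rational(1, 2)))) ≈ Add(-2479.0, Mul(0.79943, I))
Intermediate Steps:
F = Rational(12, 13) (F = Mul(12, Rational(1, 13)) = Rational(12, 13) ≈ 0.92308)
Function('m')(P, M) = Pow(Add(Pow(M, 2), Pow(P, 2)), Rational(1, 2))
Function('J')(W) = Pow(Add(-2, Pow(Add(1, Pow(W, 2)), Rational(1, 2))), Rational(1, 2)) (Function('J')(W) = Pow(Add(Pow(Add(Pow(-1, 2), Pow(W, 2)), Rational(1, 2)), -2), Rational(1, 2)) = Pow(Add(Pow(Add(1, Pow(W, 2)), Rational(1, 2)), -2), Rational(1, 2)) = Pow(Add(-2, Pow(Add(1, Pow(W, 2)), Rational(1, 2))), Rational(1, 2)))
Add(Function('J')(F), Mul(67, -37)) = Add(Pow(Add(-2, Pow(Add(1, Pow(Rational(12, 13), 2)), Rational(1, 2))), Rational(1, 2)), Mul(67, -37)) = Add(Pow(Add(-2, Pow(Add(1, Rational(144, 169)), Rational(1, 2))), Rational(1, 2)), -2479) = Add(Pow(Add(-2, Pow(Rational(313, 169), Rational(1, 2))), Rational(1, 2)), -2479) = Add(Pow(Add(-2, Mul(Rational(1, 13), Pow(313, Rational(1, 2)))), Rational(1, 2)), -2479) = Add(-2479, Pow(Add(-2, Mul(Rational(1, 13), Pow(313, Rational(1, 2)))), Rational(1, 2)))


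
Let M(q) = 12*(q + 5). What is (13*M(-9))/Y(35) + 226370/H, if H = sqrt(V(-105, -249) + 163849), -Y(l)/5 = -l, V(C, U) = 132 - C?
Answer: -624/175 + 113185*sqrt(164086)/82043 ≈ 555.27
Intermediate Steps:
M(q) = 60 + 12*q (M(q) = 12*(5 + q) = 60 + 12*q)
Y(l) = 5*l (Y(l) = -(-5)*l = 5*l)
H = sqrt(164086) (H = sqrt((132 - 1*(-105)) + 163849) = sqrt((132 + 105) + 163849) = sqrt(237 + 163849) = sqrt(164086) ≈ 405.08)
(13*M(-9))/Y(35) + 226370/H = (13*(60 + 12*(-9)))/((5*35)) + 226370/(sqrt(164086)) = (13*(60 - 108))/175 + 226370*(sqrt(164086)/164086) = (13*(-48))*(1/175) + 113185*sqrt(164086)/82043 = -624*1/175 + 113185*sqrt(164086)/82043 = -624/175 + 113185*sqrt(164086)/82043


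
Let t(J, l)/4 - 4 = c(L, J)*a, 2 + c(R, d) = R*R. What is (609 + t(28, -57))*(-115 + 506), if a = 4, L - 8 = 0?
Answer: 632247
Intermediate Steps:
L = 8 (L = 8 + 0 = 8)
c(R, d) = -2 + R**2 (c(R, d) = -2 + R*R = -2 + R**2)
t(J, l) = 1008 (t(J, l) = 16 + 4*((-2 + 8**2)*4) = 16 + 4*((-2 + 64)*4) = 16 + 4*(62*4) = 16 + 4*248 = 16 + 992 = 1008)
(609 + t(28, -57))*(-115 + 506) = (609 + 1008)*(-115 + 506) = 1617*391 = 632247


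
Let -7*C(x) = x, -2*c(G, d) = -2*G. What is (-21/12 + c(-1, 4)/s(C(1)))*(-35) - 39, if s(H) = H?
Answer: -891/4 ≈ -222.75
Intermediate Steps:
c(G, d) = G (c(G, d) = -(-1)*G = G)
C(x) = -x/7
(-21/12 + c(-1, 4)/s(C(1)))*(-35) - 39 = (-21/12 - 1/((-⅐*1)))*(-35) - 39 = (-21*1/12 - 1/(-⅐))*(-35) - 39 = (-7/4 - 1*(-7))*(-35) - 39 = (-7/4 + 7)*(-35) - 39 = (21/4)*(-35) - 39 = -735/4 - 39 = -891/4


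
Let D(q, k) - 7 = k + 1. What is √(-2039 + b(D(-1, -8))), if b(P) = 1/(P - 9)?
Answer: 4*I*√1147/3 ≈ 45.156*I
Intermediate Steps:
D(q, k) = 8 + k (D(q, k) = 7 + (k + 1) = 7 + (1 + k) = 8 + k)
b(P) = 1/(-9 + P)
√(-2039 + b(D(-1, -8))) = √(-2039 + 1/(-9 + (8 - 8))) = √(-2039 + 1/(-9 + 0)) = √(-2039 + 1/(-9)) = √(-2039 - ⅑) = √(-18352/9) = 4*I*√1147/3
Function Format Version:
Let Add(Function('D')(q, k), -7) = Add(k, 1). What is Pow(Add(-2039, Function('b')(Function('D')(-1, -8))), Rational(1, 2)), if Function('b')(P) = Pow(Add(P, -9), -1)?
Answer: Mul(Rational(4, 3), I, Pow(1147, Rational(1, 2))) ≈ Mul(45.156, I)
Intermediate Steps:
Function('D')(q, k) = Add(8, k) (Function('D')(q, k) = Add(7, Add(k, 1)) = Add(7, Add(1, k)) = Add(8, k))
Function('b')(P) = Pow(Add(-9, P), -1)
Pow(Add(-2039, Function('b')(Function('D')(-1, -8))), Rational(1, 2)) = Pow(Add(-2039, Pow(Add(-9, Add(8, -8)), -1)), Rational(1, 2)) = Pow(Add(-2039, Pow(Add(-9, 0), -1)), Rational(1, 2)) = Pow(Add(-2039, Pow(-9, -1)), Rational(1, 2)) = Pow(Add(-2039, Rational(-1, 9)), Rational(1, 2)) = Pow(Rational(-18352, 9), Rational(1, 2)) = Mul(Rational(4, 3), I, Pow(1147, Rational(1, 2)))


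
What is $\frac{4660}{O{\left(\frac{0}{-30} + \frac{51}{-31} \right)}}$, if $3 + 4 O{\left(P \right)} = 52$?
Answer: $\frac{18640}{49} \approx 380.41$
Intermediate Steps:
$O{\left(P \right)} = \frac{49}{4}$ ($O{\left(P \right)} = - \frac{3}{4} + \frac{1}{4} \cdot 52 = - \frac{3}{4} + 13 = \frac{49}{4}$)
$\frac{4660}{O{\left(\frac{0}{-30} + \frac{51}{-31} \right)}} = \frac{4660}{\frac{49}{4}} = 4660 \cdot \frac{4}{49} = \frac{18640}{49}$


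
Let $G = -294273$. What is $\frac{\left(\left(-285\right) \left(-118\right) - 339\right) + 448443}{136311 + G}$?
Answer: $- \frac{80289}{26327} \approx -3.0497$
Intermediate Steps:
$\frac{\left(\left(-285\right) \left(-118\right) - 339\right) + 448443}{136311 + G} = \frac{\left(\left(-285\right) \left(-118\right) - 339\right) + 448443}{136311 - 294273} = \frac{\left(33630 - 339\right) + 448443}{-157962} = \left(33291 + 448443\right) \left(- \frac{1}{157962}\right) = 481734 \left(- \frac{1}{157962}\right) = - \frac{80289}{26327}$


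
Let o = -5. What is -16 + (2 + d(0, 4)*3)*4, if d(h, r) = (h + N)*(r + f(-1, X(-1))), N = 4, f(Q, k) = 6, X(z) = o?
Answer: 472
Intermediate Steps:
X(z) = -5
d(h, r) = (4 + h)*(6 + r) (d(h, r) = (h + 4)*(r + 6) = (4 + h)*(6 + r))
-16 + (2 + d(0, 4)*3)*4 = -16 + (2 + (24 + 4*4 + 6*0 + 0*4)*3)*4 = -16 + (2 + (24 + 16 + 0 + 0)*3)*4 = -16 + (2 + 40*3)*4 = -16 + (2 + 120)*4 = -16 + 122*4 = -16 + 488 = 472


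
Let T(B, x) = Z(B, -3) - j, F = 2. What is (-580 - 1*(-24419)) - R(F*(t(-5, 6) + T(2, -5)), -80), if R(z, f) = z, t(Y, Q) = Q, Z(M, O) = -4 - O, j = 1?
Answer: 23831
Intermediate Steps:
T(B, x) = -2 (T(B, x) = (-4 - 1*(-3)) - 1*1 = (-4 + 3) - 1 = -1 - 1 = -2)
(-580 - 1*(-24419)) - R(F*(t(-5, 6) + T(2, -5)), -80) = (-580 - 1*(-24419)) - 2*(6 - 2) = (-580 + 24419) - 2*4 = 23839 - 1*8 = 23839 - 8 = 23831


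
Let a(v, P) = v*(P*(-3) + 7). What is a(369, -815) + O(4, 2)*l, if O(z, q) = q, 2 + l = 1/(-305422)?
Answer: 138170469423/152711 ≈ 9.0478e+5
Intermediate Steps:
l = -610845/305422 (l = -2 + 1/(-305422) = -2 - 1/305422 = -610845/305422 ≈ -2.0000)
a(v, P) = v*(7 - 3*P) (a(v, P) = v*(-3*P + 7) = v*(7 - 3*P))
a(369, -815) + O(4, 2)*l = 369*(7 - 3*(-815)) + 2*(-610845/305422) = 369*(7 + 2445) - 610845/152711 = 369*2452 - 610845/152711 = 904788 - 610845/152711 = 138170469423/152711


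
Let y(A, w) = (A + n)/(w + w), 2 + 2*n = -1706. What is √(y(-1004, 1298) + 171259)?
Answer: 7*√5888502906/1298 ≈ 413.83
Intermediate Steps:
n = -854 (n = -1 + (½)*(-1706) = -1 - 853 = -854)
y(A, w) = (-854 + A)/(2*w) (y(A, w) = (A - 854)/(w + w) = (-854 + A)/((2*w)) = (-854 + A)*(1/(2*w)) = (-854 + A)/(2*w))
√(y(-1004, 1298) + 171259) = √((½)*(-854 - 1004)/1298 + 171259) = √((½)*(1/1298)*(-1858) + 171259) = √(-929/1298 + 171259) = √(222293253/1298) = 7*√5888502906/1298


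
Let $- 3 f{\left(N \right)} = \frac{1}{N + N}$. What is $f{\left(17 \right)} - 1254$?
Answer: $- \frac{127909}{102} \approx -1254.0$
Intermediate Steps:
$f{\left(N \right)} = - \frac{1}{6 N}$ ($f{\left(N \right)} = - \frac{1}{3 \left(N + N\right)} = - \frac{1}{3 \cdot 2 N} = - \frac{\frac{1}{2} \frac{1}{N}}{3} = - \frac{1}{6 N}$)
$f{\left(17 \right)} - 1254 = - \frac{1}{6 \cdot 17} - 1254 = \left(- \frac{1}{6}\right) \frac{1}{17} - 1254 = - \frac{1}{102} - 1254 = - \frac{127909}{102}$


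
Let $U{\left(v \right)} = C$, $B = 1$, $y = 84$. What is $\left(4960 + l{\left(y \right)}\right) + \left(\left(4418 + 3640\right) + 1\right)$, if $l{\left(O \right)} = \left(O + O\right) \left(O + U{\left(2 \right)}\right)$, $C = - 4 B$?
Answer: $26459$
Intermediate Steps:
$C = -4$ ($C = \left(-4\right) 1 = -4$)
$U{\left(v \right)} = -4$
$l{\left(O \right)} = 2 O \left(-4 + O\right)$ ($l{\left(O \right)} = \left(O + O\right) \left(O - 4\right) = 2 O \left(-4 + O\right)$)
$\left(4960 + l{\left(y \right)}\right) + \left(\left(4418 + 3640\right) + 1\right) = \left(4960 + 2 \cdot 84 \left(-4 + 84\right)\right) + \left(\left(4418 + 3640\right) + 1\right) = \left(4960 + 2 \cdot 84 \cdot 80\right) + \left(8058 + 1\right) = \left(4960 + 13440\right) + 8059 = 18400 + 8059 = 26459$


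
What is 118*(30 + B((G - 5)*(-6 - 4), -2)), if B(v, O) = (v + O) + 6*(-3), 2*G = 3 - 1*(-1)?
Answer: 4720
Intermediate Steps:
G = 2 (G = (3 - 1*(-1))/2 = (3 + 1)/2 = (½)*4 = 2)
B(v, O) = -18 + O + v (B(v, O) = (O + v) - 18 = -18 + O + v)
118*(30 + B((G - 5)*(-6 - 4), -2)) = 118*(30 + (-18 - 2 + (2 - 5)*(-6 - 4))) = 118*(30 + (-18 - 2 - 3*(-10))) = 118*(30 + (-18 - 2 + 30)) = 118*(30 + 10) = 118*40 = 4720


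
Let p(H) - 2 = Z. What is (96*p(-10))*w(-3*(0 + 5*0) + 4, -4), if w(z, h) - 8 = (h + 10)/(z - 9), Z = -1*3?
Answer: -3264/5 ≈ -652.80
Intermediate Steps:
Z = -3
p(H) = -1 (p(H) = 2 - 3 = -1)
w(z, h) = 8 + (10 + h)/(-9 + z) (w(z, h) = 8 + (h + 10)/(z - 9) = 8 + (10 + h)/(-9 + z))
(96*p(-10))*w(-3*(0 + 5*0) + 4, -4) = (96*(-1))*((-62 - 4 + 8*(-3*(0 + 5*0) + 4))/(-9 + (-3*(0 + 5*0) + 4))) = -96*(-62 - 4 + 8*(-3*(0 + 0) + 4))/(-9 + (-3*(0 + 0) + 4)) = -96*(-62 - 4 + 8*(-3*0 + 4))/(-9 + (-3*0 + 4)) = -96*(-62 - 4 + 8*(0 + 4))/(-9 + (0 + 4)) = -96*(-62 - 4 + 8*4)/(-9 + 4) = -96*(-62 - 4 + 32)/(-5) = -(-96)*(-34)/5 = -96*34/5 = -3264/5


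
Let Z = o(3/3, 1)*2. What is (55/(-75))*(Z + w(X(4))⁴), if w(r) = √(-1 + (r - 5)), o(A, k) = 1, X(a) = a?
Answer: -22/5 ≈ -4.4000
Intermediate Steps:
w(r) = √(-6 + r) (w(r) = √(-1 + (-5 + r)) = √(-6 + r))
Z = 2 (Z = 1*2 = 2)
(55/(-75))*(Z + w(X(4))⁴) = (55/(-75))*(2 + (√(-6 + 4))⁴) = (55*(-1/75))*(2 + (√(-2))⁴) = -11*(2 + (I*√2)⁴)/15 = -11*(2 + 4)/15 = -11/15*6 = -22/5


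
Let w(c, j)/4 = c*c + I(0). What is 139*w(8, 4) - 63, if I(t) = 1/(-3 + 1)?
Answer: 35243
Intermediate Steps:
I(t) = -½ (I(t) = 1/(-2) = -½)
w(c, j) = -2 + 4*c² (w(c, j) = 4*(c*c - ½) = 4*(c² - ½) = 4*(-½ + c²) = -2 + 4*c²)
139*w(8, 4) - 63 = 139*(-2 + 4*8²) - 63 = 139*(-2 + 4*64) - 63 = 139*(-2 + 256) - 63 = 139*254 - 63 = 35306 - 63 = 35243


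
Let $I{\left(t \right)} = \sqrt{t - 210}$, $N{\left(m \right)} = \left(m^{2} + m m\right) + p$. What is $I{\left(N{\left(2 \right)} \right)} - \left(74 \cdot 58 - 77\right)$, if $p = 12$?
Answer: $-4215 + i \sqrt{190} \approx -4215.0 + 13.784 i$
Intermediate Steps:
$N{\left(m \right)} = 12 + 2 m^{2}$ ($N{\left(m \right)} = \left(m^{2} + m m\right) + 12 = \left(m^{2} + m^{2}\right) + 12 = 2 m^{2} + 12 = 12 + 2 m^{2}$)
$I{\left(t \right)} = \sqrt{-210 + t}$
$I{\left(N{\left(2 \right)} \right)} - \left(74 \cdot 58 - 77\right) = \sqrt{-210 + \left(12 + 2 \cdot 2^{2}\right)} - \left(74 \cdot 58 - 77\right) = \sqrt{-210 + \left(12 + 2 \cdot 4\right)} - \left(4292 - 77\right) = \sqrt{-210 + \left(12 + 8\right)} - 4215 = \sqrt{-210 + 20} - 4215 = \sqrt{-190} - 4215 = i \sqrt{190} - 4215 = -4215 + i \sqrt{190}$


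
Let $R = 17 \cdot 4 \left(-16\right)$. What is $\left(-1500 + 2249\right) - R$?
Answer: $1837$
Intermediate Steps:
$R = -1088$ ($R = 68 \left(-16\right) = -1088$)
$\left(-1500 + 2249\right) - R = \left(-1500 + 2249\right) - -1088 = 749 + 1088 = 1837$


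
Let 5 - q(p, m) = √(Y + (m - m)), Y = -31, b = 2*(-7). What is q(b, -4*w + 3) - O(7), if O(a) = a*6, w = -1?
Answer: -37 - I*√31 ≈ -37.0 - 5.5678*I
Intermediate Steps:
O(a) = 6*a
b = -14
q(p, m) = 5 - I*√31 (q(p, m) = 5 - √(-31 + (m - m)) = 5 - √(-31 + 0) = 5 - √(-31) = 5 - I*√31)
q(b, -4*w + 3) - O(7) = (5 - I*√31) - 6*7 = (5 - I*√31) - 1*42 = (5 - I*√31) - 42 = -37 - I*√31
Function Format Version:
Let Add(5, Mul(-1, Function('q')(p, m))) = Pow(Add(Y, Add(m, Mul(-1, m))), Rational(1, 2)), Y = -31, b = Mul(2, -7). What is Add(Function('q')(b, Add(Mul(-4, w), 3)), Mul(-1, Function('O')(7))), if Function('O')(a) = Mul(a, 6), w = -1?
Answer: Add(-37, Mul(-1, I, Pow(31, Rational(1, 2)))) ≈ Add(-37.000, Mul(-5.5678, I))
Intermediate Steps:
Function('O')(a) = Mul(6, a)
b = -14
Function('q')(p, m) = Add(5, Mul(-1, I, Pow(31, Rational(1, 2)))) (Function('q')(p, m) = Add(5, Mul(-1, Pow(Add(-31, Add(m, Mul(-1, m))), Rational(1, 2)))) = Add(5, Mul(-1, Pow(Add(-31, 0), Rational(1, 2)))) = Add(5, Mul(-1, Pow(-31, Rational(1, 2)))) = Add(5, Mul(-1, Mul(I, Pow(31, Rational(1, 2))))) = Add(5, Mul(-1, I, Pow(31, Rational(1, 2)))))
Add(Function('q')(b, Add(Mul(-4, w), 3)), Mul(-1, Function('O')(7))) = Add(Add(5, Mul(-1, I, Pow(31, Rational(1, 2)))), Mul(-1, Mul(6, 7))) = Add(Add(5, Mul(-1, I, Pow(31, Rational(1, 2)))), Mul(-1, 42)) = Add(Add(5, Mul(-1, I, Pow(31, Rational(1, 2)))), -42) = Add(-37, Mul(-1, I, Pow(31, Rational(1, 2))))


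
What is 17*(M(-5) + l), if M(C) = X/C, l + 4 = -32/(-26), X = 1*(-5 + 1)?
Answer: -2176/65 ≈ -33.477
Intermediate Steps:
X = -4 (X = 1*(-4) = -4)
l = -36/13 (l = -4 - 32/(-26) = -4 - 32*(-1/26) = -4 + 16/13 = -36/13 ≈ -2.7692)
M(C) = -4/C
17*(M(-5) + l) = 17*(-4/(-5) - 36/13) = 17*(-4*(-1/5) - 36/13) = 17*(4/5 - 36/13) = 17*(-128/65) = -2176/65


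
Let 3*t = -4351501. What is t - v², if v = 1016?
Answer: -7448269/3 ≈ -2.4828e+6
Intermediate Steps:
t = -4351501/3 (t = (⅓)*(-4351501) = -4351501/3 ≈ -1.4505e+6)
t - v² = -4351501/3 - 1*1016² = -4351501/3 - 1*1032256 = -4351501/3 - 1032256 = -7448269/3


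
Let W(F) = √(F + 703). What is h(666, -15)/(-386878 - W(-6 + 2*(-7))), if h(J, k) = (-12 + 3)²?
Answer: -31337118/149674586201 + 81*√683/149674586201 ≈ -0.00020935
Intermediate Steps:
h(J, k) = 81 (h(J, k) = (-9)² = 81)
W(F) = √(703 + F)
h(666, -15)/(-386878 - W(-6 + 2*(-7))) = 81/(-386878 - √(703 + (-6 + 2*(-7)))) = 81/(-386878 - √(703 + (-6 - 14))) = 81/(-386878 - √(703 - 20)) = 81/(-386878 - √683)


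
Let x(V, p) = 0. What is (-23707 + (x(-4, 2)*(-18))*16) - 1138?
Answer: -24845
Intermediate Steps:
(-23707 + (x(-4, 2)*(-18))*16) - 1138 = (-23707 + (0*(-18))*16) - 1138 = (-23707 + 0*16) - 1138 = (-23707 + 0) - 1138 = -23707 - 1138 = -24845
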